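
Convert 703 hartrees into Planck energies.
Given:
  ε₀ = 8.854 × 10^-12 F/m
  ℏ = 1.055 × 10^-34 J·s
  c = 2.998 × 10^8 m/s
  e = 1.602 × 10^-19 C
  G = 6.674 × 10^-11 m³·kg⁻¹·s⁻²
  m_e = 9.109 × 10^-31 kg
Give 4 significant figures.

hartree: E_h = m_e e⁴/(4πε₀ℏ)² = 4.354 × 10^-18 J
Planck energy: E_P = √(ℏc⁵/G) = 1.957 × 10^9 J
703 × 4.354 × 10^-18 / 1.957 × 10^9 = 1.564 × 10^-24

1.564 × 10^-24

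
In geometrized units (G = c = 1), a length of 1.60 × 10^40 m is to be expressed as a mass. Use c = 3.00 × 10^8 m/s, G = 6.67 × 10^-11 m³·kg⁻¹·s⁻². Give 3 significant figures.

Length → mass via c²/G.
1.60 × 10^40 m × (c²/G) = 2.16 × 10^67 kg

2.16 × 10^67 kg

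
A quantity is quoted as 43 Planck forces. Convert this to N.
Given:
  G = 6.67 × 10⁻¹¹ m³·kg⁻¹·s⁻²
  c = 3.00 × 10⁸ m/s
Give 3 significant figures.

One Planck force: F_P = c⁴/G = 1.21 × 10⁴⁴ N.
43 × 1.21 × 10⁴⁴ N = 5.22 × 10⁴⁵ N

5.22 × 10⁴⁵ N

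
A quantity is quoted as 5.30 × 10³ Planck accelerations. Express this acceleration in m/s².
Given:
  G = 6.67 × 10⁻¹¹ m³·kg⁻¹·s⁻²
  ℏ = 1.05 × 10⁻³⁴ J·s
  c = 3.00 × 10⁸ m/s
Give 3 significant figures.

2.96 × 10⁵⁵ m/s²

One Planck acceleration: a_P = √(c⁷/(ℏG)) = 5.59 × 10⁵¹ m/s².
5.30 × 10³ × 5.59 × 10⁵¹ m/s² = 2.96 × 10⁵⁵ m/s²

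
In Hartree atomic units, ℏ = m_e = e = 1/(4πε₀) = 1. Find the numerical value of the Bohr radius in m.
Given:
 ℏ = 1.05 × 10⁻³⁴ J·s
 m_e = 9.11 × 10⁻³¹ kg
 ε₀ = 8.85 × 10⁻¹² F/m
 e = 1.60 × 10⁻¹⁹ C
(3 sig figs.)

Dimensional analysis gives a₀ = 4πε₀ℏ²/(m_e e²).
  = 1.23 × 10⁻⁷⁸ / 2.33 × 10⁻⁶⁸
  = 5.26 × 10⁻¹¹ m

5.26 × 10⁻¹¹ m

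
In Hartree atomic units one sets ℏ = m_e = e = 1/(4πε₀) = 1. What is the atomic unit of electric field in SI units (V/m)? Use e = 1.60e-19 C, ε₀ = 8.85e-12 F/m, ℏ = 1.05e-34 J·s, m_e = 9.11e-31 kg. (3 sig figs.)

E_au = E_h/(e a₀) = m_e²e⁵/((4πε₀)³ℏ⁴)
E_h = 4.38e-18 J
a₀ = 5.26e-11 m
E_h/(e·a₀) = 5.20e11 V/m

5.20e11 V/m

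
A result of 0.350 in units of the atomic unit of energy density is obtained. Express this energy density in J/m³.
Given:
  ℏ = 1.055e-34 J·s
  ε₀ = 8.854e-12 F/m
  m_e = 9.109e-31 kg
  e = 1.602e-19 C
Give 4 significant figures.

1.025e13 J/m³

One atomic unit of energy density: u_au = E_h/a₀³ = m_e⁴e¹⁰/((4πε₀)⁵ℏ⁸) = 2.929e13 J/m³.
0.350 × 2.929e13 J/m³ = 1.025e13 J/m³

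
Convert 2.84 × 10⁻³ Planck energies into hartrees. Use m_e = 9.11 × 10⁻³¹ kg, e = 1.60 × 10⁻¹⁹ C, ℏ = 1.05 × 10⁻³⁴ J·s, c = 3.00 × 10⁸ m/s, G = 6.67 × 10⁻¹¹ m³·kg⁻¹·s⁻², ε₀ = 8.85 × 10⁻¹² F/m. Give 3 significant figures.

1.27 × 10²⁴

Planck energy: E_P = √(ℏc⁵/G) = 1.96 × 10⁹ J
hartree: E_h = m_e e⁴/(4πε₀ℏ)² = 4.38 × 10⁻¹⁸ J
2.84 × 10⁻³ × 1.96 × 10⁹ / 4.38 × 10⁻¹⁸ = 1.27 × 10²⁴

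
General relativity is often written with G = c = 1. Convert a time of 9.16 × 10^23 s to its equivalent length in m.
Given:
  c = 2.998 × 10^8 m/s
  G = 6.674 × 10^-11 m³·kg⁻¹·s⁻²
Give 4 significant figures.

Time → length via c.
9.16 × 10^23 s × (c) = 2.746 × 10^32 m

2.746 × 10^32 m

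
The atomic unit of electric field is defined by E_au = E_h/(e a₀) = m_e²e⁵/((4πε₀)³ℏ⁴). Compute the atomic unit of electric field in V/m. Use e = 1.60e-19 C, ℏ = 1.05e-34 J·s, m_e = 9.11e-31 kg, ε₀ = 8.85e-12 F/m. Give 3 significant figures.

E_au = E_h/(e a₀) = m_e²e⁵/((4πε₀)³ℏ⁴)
E_h = 4.38e-18 J
a₀ = 5.26e-11 m
E_h/(e·a₀) = 5.20e11 V/m

5.20e11 V/m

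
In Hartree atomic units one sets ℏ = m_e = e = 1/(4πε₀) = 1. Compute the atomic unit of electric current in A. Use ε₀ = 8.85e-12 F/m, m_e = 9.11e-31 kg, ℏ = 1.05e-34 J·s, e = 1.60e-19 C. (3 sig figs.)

6.67e-3 A

I_au = e E_h/ℏ = m_e e⁵/((4πε₀)²ℏ³)
E_h = 4.38e-18 J
e·E_h/ℏ = 6.67e-3 A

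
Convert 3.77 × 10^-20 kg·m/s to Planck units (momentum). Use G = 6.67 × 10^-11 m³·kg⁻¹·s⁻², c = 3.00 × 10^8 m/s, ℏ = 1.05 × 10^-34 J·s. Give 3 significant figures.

5.78 × 10^-21

Planck momentum: p_P = √(ℏc³/G) = 6.52 kg·m/s.
3.77 × 10^-20 / 6.52 = 5.78 × 10^-21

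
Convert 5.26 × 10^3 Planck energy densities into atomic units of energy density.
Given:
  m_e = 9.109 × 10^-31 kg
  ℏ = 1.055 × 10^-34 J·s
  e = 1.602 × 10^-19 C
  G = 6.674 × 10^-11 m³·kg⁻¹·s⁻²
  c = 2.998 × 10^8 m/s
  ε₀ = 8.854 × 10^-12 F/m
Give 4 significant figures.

8.318 × 10^103

Planck energy density: u_P = c⁷/(ℏG²) = 4.632 × 10^113 J/m³
atomic unit of energy density: u_au = E_h/a₀³ = m_e⁴e¹⁰/((4πε₀)⁵ℏ⁸) = 2.929 × 10^13 J/m³
5.26 × 10^3 × 4.632 × 10^113 / 2.929 × 10^13 = 8.318 × 10^103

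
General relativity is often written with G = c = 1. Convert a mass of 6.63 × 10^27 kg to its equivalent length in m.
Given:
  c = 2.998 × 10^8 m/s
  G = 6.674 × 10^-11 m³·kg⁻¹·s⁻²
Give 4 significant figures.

4.923 m

In G = c = 1 units mass has dimensions of length; the conversion factor is G/c².
6.63 × 10^27 kg × (G/c²) = 4.923 m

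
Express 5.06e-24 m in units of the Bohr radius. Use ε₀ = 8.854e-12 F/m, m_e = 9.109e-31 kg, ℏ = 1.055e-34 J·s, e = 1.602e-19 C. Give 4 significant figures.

9.552e-14

Bohr radius: a₀ = 4πε₀ℏ²/(m_e e²) = 5.297e-11 m.
5.06e-24 / 5.297e-11 = 9.552e-14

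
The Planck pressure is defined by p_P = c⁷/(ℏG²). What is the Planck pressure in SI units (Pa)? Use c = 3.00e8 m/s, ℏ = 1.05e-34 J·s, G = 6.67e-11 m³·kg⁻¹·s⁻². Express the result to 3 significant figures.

4.68e113 Pa

p_P = c⁷/(ℏG²)
  = 2.19e59 / 4.67e-55
  = 4.68e113 Pa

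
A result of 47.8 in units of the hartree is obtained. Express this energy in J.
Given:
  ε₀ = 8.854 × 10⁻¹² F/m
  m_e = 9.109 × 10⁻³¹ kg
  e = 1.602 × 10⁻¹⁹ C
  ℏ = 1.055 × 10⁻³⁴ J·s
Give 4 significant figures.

One hartree: E_h = m_e e⁴/(4πε₀ℏ)² = 4.354 × 10⁻¹⁸ J.
47.8 × 4.354 × 10⁻¹⁸ J = 2.081 × 10⁻¹⁶ J

2.081 × 10⁻¹⁶ J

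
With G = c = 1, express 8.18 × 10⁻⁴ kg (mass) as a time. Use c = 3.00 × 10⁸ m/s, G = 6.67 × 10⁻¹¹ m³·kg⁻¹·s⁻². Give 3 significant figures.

Mass → time via G/c³.
8.18 × 10⁻⁴ kg × (G/c³) = 2.02 × 10⁻³⁹ s

2.02 × 10⁻³⁹ s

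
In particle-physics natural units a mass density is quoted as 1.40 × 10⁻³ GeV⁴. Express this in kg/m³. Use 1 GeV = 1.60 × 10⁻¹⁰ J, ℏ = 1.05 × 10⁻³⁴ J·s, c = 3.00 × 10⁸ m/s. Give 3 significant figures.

3.26 × 10¹⁷ kg/m³

Mass density is [E]/(c²[L]³) = [E]⁴/(ℏ³c⁵).
1 GeV⁴ → 1/(ℏ³c⁵) × (1 GeV in J)⁴ = 2.33 × 10²⁰ kg/m³.
Result: 1.40 × 10⁻³ × 2.33 × 10²⁰ = 3.26 × 10¹⁷ kg/m³.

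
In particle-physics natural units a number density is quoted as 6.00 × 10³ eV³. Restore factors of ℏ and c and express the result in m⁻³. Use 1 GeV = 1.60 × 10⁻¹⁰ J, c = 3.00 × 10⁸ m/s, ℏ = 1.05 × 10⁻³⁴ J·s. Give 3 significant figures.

7.86 × 10²³ m⁻³

Number density is [L]⁻³ = [E]³/(ℏc)³.
1 GeV³ → 1/(ℏc)³ × (1 GeV in J)³ = 1.31 × 10⁴⁷ m⁻³.
Convert the energy scale: 6.00 × 10³ eV³ = 6.00 × 10⁻²⁴ GeV³.
Result: 6.00 × 10⁻²⁴ × 1.31 × 10⁴⁷ = 7.86 × 10²³ m⁻³.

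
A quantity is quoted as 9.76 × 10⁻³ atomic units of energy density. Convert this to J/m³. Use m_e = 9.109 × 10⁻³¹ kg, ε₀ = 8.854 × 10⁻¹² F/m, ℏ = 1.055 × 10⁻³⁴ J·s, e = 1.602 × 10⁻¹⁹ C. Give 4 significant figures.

One atomic unit of energy density: u_au = E_h/a₀³ = m_e⁴e¹⁰/((4πε₀)⁵ℏ⁸) = 2.929 × 10¹³ J/m³.
9.76 × 10⁻³ × 2.929 × 10¹³ J/m³ = 2.859 × 10¹¹ J/m³

2.859 × 10¹¹ J/m³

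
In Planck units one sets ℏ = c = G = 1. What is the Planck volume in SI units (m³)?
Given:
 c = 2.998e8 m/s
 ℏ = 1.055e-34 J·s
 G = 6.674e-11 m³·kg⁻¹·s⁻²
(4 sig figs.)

V_P = (ℏG/c³)^(3/2)
  = √(1.784e-209)
  = 4.224e-105 m³

4.224e-105 m³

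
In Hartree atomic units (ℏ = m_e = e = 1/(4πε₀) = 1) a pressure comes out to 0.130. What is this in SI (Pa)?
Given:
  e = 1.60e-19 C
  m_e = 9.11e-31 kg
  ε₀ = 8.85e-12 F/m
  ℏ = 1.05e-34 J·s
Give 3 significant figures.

One atomic unit of pressure: P_au = E_h/a₀³ = m_e⁴e¹⁰/((4πε₀)⁵ℏ⁸) = 3.01e13 Pa.
0.130 × 3.01e13 Pa = 3.92e12 Pa

3.92e12 Pa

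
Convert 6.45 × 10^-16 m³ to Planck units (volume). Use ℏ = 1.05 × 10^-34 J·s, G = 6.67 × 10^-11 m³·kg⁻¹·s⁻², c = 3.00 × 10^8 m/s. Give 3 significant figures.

Planck volume: V_P = (ℏG/c³)^(3/2) = 4.18 × 10^-105 m³.
6.45 × 10^-16 / 4.18 × 10^-105 = 1.54 × 10^89

1.54 × 10^89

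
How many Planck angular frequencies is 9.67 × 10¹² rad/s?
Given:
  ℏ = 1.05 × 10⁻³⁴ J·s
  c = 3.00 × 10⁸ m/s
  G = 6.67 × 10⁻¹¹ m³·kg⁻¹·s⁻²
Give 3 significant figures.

5.19 × 10⁻³¹

Planck angular frequency: ω_P = √(c⁵/(ℏG)) = 1.86 × 10⁴³ rad/s.
9.67 × 10¹² / 1.86 × 10⁴³ = 5.19 × 10⁻³¹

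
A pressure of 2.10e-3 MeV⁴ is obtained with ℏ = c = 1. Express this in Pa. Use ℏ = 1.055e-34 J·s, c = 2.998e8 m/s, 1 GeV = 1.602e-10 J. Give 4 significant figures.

Pressure is [E]/[L]³ = [E]⁴/(ℏc)³.
1 GeV⁴ → 1/(ℏc)³ × (1 GeV in J)⁴ = 2.082e37 Pa.
Convert the energy scale: 2.10e-3 MeV⁴ = 2.10e-15 GeV⁴.
Result: 2.10e-15 × 2.082e37 = 4.371e22 Pa.

4.371e22 Pa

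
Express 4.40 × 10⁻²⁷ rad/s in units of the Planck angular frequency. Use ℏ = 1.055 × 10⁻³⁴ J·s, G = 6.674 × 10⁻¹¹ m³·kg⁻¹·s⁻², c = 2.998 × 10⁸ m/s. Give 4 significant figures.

2.372 × 10⁻⁷⁰

Planck angular frequency: ω_P = √(c⁵/(ℏG)) = 1.855 × 10⁴³ rad/s.
4.40 × 10⁻²⁷ / 1.855 × 10⁴³ = 2.372 × 10⁻⁷⁰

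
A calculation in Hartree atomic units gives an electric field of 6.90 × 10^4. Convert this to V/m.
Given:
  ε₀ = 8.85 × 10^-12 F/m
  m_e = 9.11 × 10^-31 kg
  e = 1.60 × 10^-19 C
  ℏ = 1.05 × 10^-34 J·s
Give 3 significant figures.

One atomic unit of electric field: E_au = E_h/(e a₀) = m_e²e⁵/((4πε₀)³ℏ⁴) = 5.20 × 10^11 V/m.
6.90 × 10^4 × 5.20 × 10^11 V/m = 3.59 × 10^16 V/m

3.59 × 10^16 V/m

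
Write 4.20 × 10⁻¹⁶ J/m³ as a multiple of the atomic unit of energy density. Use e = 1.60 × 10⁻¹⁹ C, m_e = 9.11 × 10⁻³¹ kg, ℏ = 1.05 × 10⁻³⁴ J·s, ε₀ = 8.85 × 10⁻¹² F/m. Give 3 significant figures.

1.39 × 10⁻²⁹

atomic unit of energy density: u_au = E_h/a₀³ = m_e⁴e¹⁰/((4πε₀)⁵ℏ⁸) = 3.01 × 10¹³ J/m³.
4.20 × 10⁻¹⁶ / 3.01 × 10¹³ = 1.39 × 10⁻²⁹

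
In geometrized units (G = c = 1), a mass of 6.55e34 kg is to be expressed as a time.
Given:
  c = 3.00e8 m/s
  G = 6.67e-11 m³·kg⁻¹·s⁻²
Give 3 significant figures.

0.162 s

Mass → time via G/c³.
6.55e34 kg × (G/c³) = 0.162 s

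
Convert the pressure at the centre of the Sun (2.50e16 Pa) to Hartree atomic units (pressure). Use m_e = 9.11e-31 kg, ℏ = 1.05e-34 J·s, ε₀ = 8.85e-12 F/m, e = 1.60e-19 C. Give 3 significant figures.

atomic unit of pressure: P_au = E_h/a₀³ = m_e⁴e¹⁰/((4πε₀)⁵ℏ⁸) = 3.01e13 Pa.
2.50e16 / 3.01e13 = 830

830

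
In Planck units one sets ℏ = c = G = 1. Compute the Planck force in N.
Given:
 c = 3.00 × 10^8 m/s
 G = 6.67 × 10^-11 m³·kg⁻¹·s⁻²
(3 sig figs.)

1.21 × 10^44 N

F_P = c⁴/G
  = 8.10 × 10^33 / 6.67 × 10^-11
  = 1.21 × 10^44 N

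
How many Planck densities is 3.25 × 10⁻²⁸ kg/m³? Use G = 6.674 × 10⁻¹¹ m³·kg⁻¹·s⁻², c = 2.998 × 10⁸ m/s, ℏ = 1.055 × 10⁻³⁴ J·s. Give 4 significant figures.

6.306 × 10⁻¹²⁵

Planck density: ρ_P = c⁵/(ℏG²) = 5.154 × 10⁹⁶ kg/m³.
3.25 × 10⁻²⁸ / 5.154 × 10⁹⁶ = 6.306 × 10⁻¹²⁵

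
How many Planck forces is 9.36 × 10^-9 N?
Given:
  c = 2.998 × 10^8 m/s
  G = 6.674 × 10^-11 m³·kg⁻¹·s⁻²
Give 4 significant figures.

7.733 × 10^-53

Planck force: F_P = c⁴/G = 1.210 × 10^44 N.
9.36 × 10^-9 / 1.210 × 10^44 = 7.733 × 10^-53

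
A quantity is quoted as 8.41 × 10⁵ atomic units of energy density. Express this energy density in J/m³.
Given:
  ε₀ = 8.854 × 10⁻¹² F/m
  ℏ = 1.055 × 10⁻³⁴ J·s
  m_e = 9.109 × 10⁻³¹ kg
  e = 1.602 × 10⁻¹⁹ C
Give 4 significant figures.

One atomic unit of energy density: u_au = E_h/a₀³ = m_e⁴e¹⁰/((4πε₀)⁵ℏ⁸) = 2.929 × 10¹³ J/m³.
8.41 × 10⁵ × 2.929 × 10¹³ J/m³ = 2.463 × 10¹⁹ J/m³

2.463 × 10¹⁹ J/m³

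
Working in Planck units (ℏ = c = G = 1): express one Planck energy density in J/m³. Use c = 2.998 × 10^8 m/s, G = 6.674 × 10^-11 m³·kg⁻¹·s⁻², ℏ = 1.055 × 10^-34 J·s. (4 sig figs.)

From ℏ = c = G = 1 the energy density scale is u_P = c⁷/(ℏG²).
  = 2.177 × 10^59 / 4.699 × 10^-55
  = 4.632 × 10^113 J/m³

4.632 × 10^113 J/m³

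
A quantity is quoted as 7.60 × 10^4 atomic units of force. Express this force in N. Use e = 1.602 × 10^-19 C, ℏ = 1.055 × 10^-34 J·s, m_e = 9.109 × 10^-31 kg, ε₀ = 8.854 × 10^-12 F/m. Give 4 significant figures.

6.247 × 10^-3 N

One atomic unit of force: F_au = E_h/a₀ = m_e²e⁶/((4πε₀)³ℏ⁴) = 8.220 × 10^-8 N.
7.60 × 10^4 × 8.220 × 10^-8 N = 6.247 × 10^-3 N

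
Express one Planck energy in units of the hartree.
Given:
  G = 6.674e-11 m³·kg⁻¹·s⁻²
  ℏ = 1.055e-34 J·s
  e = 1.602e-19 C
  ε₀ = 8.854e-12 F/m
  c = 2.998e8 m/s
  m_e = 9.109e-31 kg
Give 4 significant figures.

Planck energy: E_P = √(ℏc⁵/G) = 1.957e9 J
hartree: E_h = m_e e⁴/(4πε₀ℏ)² = 4.354e-18 J
ratio = 1.957e9 / 4.354e-18 = 4.494e26

4.494e26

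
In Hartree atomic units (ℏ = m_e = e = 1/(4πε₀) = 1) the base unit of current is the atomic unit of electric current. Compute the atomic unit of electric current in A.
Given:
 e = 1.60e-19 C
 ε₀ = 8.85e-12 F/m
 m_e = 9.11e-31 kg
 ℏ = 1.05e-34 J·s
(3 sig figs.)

6.67e-3 A

I_au = e E_h/ℏ = m_e e⁵/((4πε₀)²ℏ³)
E_h = 4.38e-18 J
e·E_h/ℏ = 6.67e-3 A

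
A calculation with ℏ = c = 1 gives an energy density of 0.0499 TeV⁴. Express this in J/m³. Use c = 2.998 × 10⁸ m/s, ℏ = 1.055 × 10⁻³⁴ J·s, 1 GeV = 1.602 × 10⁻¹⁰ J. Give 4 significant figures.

[E]/[L]³ = [E]⁴/(ℏc)³; restore (ℏc)⁻³.
1 GeV⁴ → 1/(ℏc)³ × (1 GeV in J)⁴ = 2.082 × 10³⁷ J/m³.
Convert the energy scale: 0.0499 TeV⁴ = 4.99 × 10¹⁰ GeV⁴.
Result: 4.99 × 10¹⁰ × 2.082 × 10³⁷ = 1.039 × 10⁴⁸ J/m³.

1.039 × 10⁴⁸ J/m³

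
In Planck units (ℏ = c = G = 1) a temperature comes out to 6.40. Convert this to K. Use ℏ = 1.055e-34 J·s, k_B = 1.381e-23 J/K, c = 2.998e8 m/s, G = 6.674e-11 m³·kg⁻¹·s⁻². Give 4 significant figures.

9.068e32 K

One Planck temperature: T_P = √(ℏc⁵/G) / k_B = 1.417e32 K.
6.40 × 1.417e32 K = 9.068e32 K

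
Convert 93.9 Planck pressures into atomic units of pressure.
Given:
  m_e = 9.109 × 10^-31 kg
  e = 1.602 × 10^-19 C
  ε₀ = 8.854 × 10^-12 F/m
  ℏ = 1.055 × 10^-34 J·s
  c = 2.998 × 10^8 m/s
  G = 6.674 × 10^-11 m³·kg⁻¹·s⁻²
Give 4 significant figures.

Planck pressure: p_P = c⁷/(ℏG²) = 4.632 × 10^113 Pa
atomic unit of pressure: P_au = E_h/a₀³ = m_e⁴e¹⁰/((4πε₀)⁵ℏ⁸) = 2.929 × 10^13 Pa
93.9 × 4.632 × 10^113 / 2.929 × 10^13 = 1.485 × 10^102

1.485 × 10^102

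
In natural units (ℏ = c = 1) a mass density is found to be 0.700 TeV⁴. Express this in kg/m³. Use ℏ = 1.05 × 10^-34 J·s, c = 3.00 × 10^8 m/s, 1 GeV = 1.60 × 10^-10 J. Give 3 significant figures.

Mass density is [E]/(c²[L]³) = [E]⁴/(ℏ³c⁵).
1 GeV⁴ → 1/(ℏ³c⁵) × (1 GeV in J)⁴ = 2.33 × 10^20 kg/m³.
Convert the energy scale: 0.700 TeV⁴ = 7.00 × 10^11 GeV⁴.
Result: 7.00 × 10^11 × 2.33 × 10^20 = 1.63 × 10^32 kg/m³.

1.63 × 10^32 kg/m³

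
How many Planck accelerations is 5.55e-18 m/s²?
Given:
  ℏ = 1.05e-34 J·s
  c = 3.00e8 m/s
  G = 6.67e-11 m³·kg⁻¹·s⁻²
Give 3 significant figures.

9.93e-70

Planck acceleration: a_P = √(c⁷/(ℏG)) = 5.59e51 m/s².
5.55e-18 / 5.59e51 = 9.93e-70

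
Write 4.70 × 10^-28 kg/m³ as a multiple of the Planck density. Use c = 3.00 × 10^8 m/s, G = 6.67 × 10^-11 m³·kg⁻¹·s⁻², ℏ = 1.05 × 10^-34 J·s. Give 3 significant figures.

9.04 × 10^-125

Planck density: ρ_P = c⁵/(ℏG²) = 5.20 × 10^96 kg/m³.
4.70 × 10^-28 / 5.20 × 10^96 = 9.04 × 10^-125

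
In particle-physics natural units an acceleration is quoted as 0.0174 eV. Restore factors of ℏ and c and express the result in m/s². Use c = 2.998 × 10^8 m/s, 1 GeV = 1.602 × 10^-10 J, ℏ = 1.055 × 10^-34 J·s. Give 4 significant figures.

7.921 × 10^21 m/s²

Acceleration is [L]/[T]² = c·[E]/ℏ.
1 GeV → c/ℏ × (1 GeV in J) = 4.552 × 10^32 m/s².
Convert the energy scale: 0.0174 eV = 1.74 × 10^-11 GeV.
Result: 1.74 × 10^-11 × 4.552 × 10^32 = 7.921 × 10^21 m/s².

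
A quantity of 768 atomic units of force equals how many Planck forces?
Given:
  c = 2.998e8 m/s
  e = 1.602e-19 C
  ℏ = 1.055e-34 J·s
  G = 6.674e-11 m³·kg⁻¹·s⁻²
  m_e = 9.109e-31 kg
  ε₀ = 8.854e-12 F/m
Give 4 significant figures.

5.215e-49

atomic unit of force: F_au = E_h/a₀ = m_e²e⁶/((4πε₀)³ℏ⁴) = 8.220e-8 N
Planck force: F_P = c⁴/G = 1.210e44 N
768 × 8.220e-8 / 1.210e44 = 5.215e-49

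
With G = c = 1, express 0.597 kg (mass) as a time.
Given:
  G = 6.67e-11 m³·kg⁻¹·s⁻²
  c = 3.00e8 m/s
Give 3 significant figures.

Mass → time via G/c³.
0.597 kg × (G/c³) = 1.47e-36 s

1.47e-36 s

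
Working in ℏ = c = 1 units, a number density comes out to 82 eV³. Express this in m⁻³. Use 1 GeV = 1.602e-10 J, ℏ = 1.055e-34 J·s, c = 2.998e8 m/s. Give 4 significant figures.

Number density is [L]⁻³ = [E]³/(ℏc)³.
1 GeV³ → 1/(ℏc)³ × (1 GeV in J)³ = 1.299e47 m⁻³.
Convert the energy scale: 82 eV³ = 8.20e-26 GeV³.
Result: 8.20e-26 × 1.299e47 = 1.065e22 m⁻³.

1.065e22 m⁻³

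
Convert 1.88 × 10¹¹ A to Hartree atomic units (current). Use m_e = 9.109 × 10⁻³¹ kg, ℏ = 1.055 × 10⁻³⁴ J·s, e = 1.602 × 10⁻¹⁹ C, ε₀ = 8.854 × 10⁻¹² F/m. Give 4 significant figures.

atomic unit of electric current: I_au = e E_h/ℏ = m_e e⁵/((4πε₀)²ℏ³) = 6.612 × 10⁻³ A.
1.88 × 10¹¹ / 6.612 × 10⁻³ = 2.843 × 10¹³

2.843 × 10¹³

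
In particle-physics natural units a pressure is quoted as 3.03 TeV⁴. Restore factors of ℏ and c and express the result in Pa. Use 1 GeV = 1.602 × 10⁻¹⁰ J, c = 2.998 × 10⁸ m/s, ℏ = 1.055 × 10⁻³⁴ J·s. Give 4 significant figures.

Pressure is [E]/[L]³ = [E]⁴/(ℏc)³.
1 GeV⁴ → 1/(ℏc)³ × (1 GeV in J)⁴ = 2.082 × 10³⁷ Pa.
Convert the energy scale: 3.03 TeV⁴ = 3.03 × 10¹² GeV⁴.
Result: 3.03 × 10¹² × 2.082 × 10³⁷ = 6.307 × 10⁴⁹ Pa.

6.307 × 10⁴⁹ Pa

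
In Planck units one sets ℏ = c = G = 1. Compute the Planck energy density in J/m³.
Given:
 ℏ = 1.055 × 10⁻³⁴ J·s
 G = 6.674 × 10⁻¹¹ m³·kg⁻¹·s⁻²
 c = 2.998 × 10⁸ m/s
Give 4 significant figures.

u_P = c⁷/(ℏG²)
  = 2.177 × 10⁵⁹ / 4.699 × 10⁻⁵⁵
  = 4.632 × 10¹¹³ J/m³

4.632 × 10¹¹³ J/m³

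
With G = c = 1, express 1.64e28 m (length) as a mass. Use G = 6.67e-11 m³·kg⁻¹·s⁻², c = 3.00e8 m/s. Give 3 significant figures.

Length → mass via c²/G.
1.64e28 m × (c²/G) = 2.21e55 kg

2.21e55 kg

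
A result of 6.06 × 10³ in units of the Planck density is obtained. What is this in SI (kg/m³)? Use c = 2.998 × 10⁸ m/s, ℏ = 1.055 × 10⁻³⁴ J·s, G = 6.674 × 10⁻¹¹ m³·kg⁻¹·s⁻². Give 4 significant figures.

One Planck density: ρ_P = c⁵/(ℏG²) = 5.154 × 10⁹⁶ kg/m³.
6.06 × 10³ × 5.154 × 10⁹⁶ kg/m³ = 3.123 × 10¹⁰⁰ kg/m³

3.123 × 10¹⁰⁰ kg/m³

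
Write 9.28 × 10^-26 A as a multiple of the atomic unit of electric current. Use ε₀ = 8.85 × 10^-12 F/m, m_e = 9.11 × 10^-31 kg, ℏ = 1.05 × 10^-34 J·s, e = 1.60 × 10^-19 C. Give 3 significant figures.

atomic unit of electric current: I_au = e E_h/ℏ = m_e e⁵/((4πε₀)²ℏ³) = 6.67 × 10^-3 A.
9.28 × 10^-26 / 6.67 × 10^-3 = 1.39 × 10^-23

1.39 × 10^-23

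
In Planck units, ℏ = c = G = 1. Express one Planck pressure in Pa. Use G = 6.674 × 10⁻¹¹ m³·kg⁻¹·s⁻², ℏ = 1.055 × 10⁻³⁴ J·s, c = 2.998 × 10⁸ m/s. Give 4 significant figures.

4.632 × 10¹¹³ Pa

The unique combination of the constants set to 1 with dimensions of pressure is p_P = c⁷/(ℏG²).
  = 2.177 × 10⁵⁹ / 4.699 × 10⁻⁵⁵
  = 4.632 × 10¹¹³ Pa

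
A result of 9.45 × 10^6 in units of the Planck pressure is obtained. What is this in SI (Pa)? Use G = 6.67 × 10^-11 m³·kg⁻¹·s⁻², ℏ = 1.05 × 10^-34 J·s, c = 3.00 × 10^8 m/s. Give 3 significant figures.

One Planck pressure: p_P = c⁷/(ℏG²) = 4.68 × 10^113 Pa.
9.45 × 10^6 × 4.68 × 10^113 Pa = 4.42 × 10^120 Pa

4.42 × 10^120 Pa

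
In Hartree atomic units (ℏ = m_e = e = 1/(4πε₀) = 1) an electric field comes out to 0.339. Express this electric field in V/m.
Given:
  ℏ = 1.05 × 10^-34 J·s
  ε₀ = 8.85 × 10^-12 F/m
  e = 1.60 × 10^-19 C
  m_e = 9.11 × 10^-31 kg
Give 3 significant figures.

1.76 × 10^11 V/m

One atomic unit of electric field: E_au = E_h/(e a₀) = m_e²e⁵/((4πε₀)³ℏ⁴) = 5.20 × 10^11 V/m.
0.339 × 5.20 × 10^11 V/m = 1.76 × 10^11 V/m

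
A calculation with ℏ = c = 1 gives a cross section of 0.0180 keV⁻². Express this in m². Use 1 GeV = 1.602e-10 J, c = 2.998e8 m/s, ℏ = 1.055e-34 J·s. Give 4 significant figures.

Area is [L]² = [E]⁻²·(ℏc)²; restore (ℏc)².
1 GeV⁻² → (ℏc)² × (1 GeV in J)⁻² = 3.898e-32 m².
Convert the energy scale: 0.0180 keV⁻² = 1.80e10 GeV⁻².
Result: 1.80e10 × 3.898e-32 = 7.016e-22 m².

7.016e-22 m²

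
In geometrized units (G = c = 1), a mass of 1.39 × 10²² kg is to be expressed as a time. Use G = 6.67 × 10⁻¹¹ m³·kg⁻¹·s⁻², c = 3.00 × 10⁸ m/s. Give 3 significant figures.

3.43 × 10⁻¹⁴ s

Mass → time via G/c³.
1.39 × 10²² kg × (G/c³) = 3.43 × 10⁻¹⁴ s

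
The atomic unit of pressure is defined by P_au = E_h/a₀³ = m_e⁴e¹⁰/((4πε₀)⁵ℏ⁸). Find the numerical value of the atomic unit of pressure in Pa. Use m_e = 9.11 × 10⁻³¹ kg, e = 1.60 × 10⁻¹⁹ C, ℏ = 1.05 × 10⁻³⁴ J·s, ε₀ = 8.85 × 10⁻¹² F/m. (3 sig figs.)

3.01 × 10¹³ Pa

P_au = E_h/a₀³ = m_e⁴e¹⁰/((4πε₀)⁵ℏ⁸)
E_h = 4.38 × 10⁻¹⁸ J
a₀ = 5.26 × 10⁻¹¹ m
E_h/a₀³ = 3.01 × 10¹³ Pa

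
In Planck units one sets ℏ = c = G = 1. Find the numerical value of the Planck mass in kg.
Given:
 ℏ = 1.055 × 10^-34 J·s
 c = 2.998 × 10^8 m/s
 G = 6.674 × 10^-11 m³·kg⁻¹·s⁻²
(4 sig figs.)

2.177 × 10^-8 kg

m_P = √(ℏc/G)
  = √(4.739 × 10^-16)
  = 2.177 × 10^-8 kg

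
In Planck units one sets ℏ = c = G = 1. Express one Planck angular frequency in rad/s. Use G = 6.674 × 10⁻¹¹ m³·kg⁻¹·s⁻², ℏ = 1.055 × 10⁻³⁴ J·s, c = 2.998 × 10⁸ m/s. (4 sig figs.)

1.855 × 10⁴³ rad/s

ω_P = √(c⁵/(ℏG))
  = √(3.440 × 10⁸⁶)
  = 1.855 × 10⁴³ rad/s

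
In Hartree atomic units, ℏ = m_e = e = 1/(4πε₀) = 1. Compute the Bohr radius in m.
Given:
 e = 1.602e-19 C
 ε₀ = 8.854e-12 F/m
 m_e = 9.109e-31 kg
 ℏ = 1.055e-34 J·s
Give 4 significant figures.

Dimensional analysis gives a₀ = 4πε₀ℏ²/(m_e e²).
  = 1.238e-78 / 2.338e-68
  = 5.297e-11 m

5.297e-11 m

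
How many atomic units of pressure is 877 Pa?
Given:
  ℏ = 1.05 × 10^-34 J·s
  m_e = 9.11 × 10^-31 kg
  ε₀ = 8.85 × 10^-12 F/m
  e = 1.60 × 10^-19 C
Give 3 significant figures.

2.91 × 10^-11

atomic unit of pressure: P_au = E_h/a₀³ = m_e⁴e¹⁰/((4πε₀)⁵ℏ⁸) = 3.01 × 10^13 Pa.
877 / 3.01 × 10^13 = 2.91 × 10^-11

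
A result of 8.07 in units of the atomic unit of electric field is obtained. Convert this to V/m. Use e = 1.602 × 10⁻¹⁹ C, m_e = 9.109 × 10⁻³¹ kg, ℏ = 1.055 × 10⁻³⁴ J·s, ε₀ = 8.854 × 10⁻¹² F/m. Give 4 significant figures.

One atomic unit of electric field: E_au = E_h/(e a₀) = m_e²e⁵/((4πε₀)³ℏ⁴) = 5.131 × 10¹¹ V/m.
8.07 × 5.131 × 10¹¹ V/m = 4.141 × 10¹² V/m

4.141 × 10¹² V/m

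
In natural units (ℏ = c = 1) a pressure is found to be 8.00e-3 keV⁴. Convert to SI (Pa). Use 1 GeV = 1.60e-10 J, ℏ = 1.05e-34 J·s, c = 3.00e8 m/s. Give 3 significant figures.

1.68e11 Pa

Pressure is [E]/[L]³ = [E]⁴/(ℏc)³.
1 GeV⁴ → 1/(ℏc)³ × (1 GeV in J)⁴ = 2.10e37 Pa.
Convert the energy scale: 8.00e-3 keV⁴ = 8.00e-27 GeV⁴.
Result: 8.00e-27 × 2.10e37 = 1.68e11 Pa.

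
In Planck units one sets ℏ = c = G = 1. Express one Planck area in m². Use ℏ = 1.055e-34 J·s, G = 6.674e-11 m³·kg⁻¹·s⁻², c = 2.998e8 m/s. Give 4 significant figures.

A_P = ℏG/c³
  = 7.041e-45 / 2.695e25
  = 2.613e-70 m²

2.613e-70 m²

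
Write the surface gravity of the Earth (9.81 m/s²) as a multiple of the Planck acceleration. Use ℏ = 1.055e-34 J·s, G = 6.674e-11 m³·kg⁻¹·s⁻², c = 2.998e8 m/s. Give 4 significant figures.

Planck acceleration: a_P = √(c⁷/(ℏG)) = 5.560e51 m/s².
9.81 / 5.560e51 = 1.764e-51

1.764e-51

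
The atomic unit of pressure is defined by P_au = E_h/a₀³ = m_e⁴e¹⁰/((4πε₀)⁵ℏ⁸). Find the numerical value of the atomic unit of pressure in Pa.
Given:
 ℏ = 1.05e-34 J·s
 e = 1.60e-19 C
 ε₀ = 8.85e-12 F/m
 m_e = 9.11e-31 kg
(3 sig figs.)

3.01e13 Pa

P_au = E_h/a₀³ = m_e⁴e¹⁰/((4πε₀)⁵ℏ⁸)
E_h = 4.38e-18 J
a₀ = 5.26e-11 m
E_h/a₀³ = 3.01e13 Pa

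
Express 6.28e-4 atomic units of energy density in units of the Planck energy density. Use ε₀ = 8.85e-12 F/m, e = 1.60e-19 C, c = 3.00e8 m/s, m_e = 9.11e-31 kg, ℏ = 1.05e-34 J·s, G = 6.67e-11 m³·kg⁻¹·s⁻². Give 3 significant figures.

atomic unit of energy density: u_au = E_h/a₀³ = m_e⁴e¹⁰/((4πε₀)⁵ℏ⁸) = 3.01e13 J/m³
Planck energy density: u_P = c⁷/(ℏG²) = 4.68e113 J/m³
6.28e-4 × 3.01e13 / 4.68e113 = 4.04e-104

4.04e-104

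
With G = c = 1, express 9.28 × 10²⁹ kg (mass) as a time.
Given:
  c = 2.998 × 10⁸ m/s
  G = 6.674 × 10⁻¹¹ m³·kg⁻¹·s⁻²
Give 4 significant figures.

Mass → time via G/c³.
9.28 × 10²⁹ kg × (G/c³) = 2.298 × 10⁻⁶ s

2.298 × 10⁻⁶ s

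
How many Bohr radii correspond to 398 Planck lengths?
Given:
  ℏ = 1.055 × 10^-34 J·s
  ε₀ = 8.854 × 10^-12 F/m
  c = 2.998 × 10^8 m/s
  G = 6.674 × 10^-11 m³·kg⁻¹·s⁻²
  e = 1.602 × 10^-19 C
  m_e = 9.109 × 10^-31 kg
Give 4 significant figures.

Planck length: ℓ_P = √(ℏG/c³) = 1.616 × 10^-35 m
Bohr radius: a₀ = 4πε₀ℏ²/(m_e e²) = 5.297 × 10^-11 m
398 × 1.616 × 10^-35 / 5.297 × 10^-11 = 1.214 × 10^-22

1.214 × 10^-22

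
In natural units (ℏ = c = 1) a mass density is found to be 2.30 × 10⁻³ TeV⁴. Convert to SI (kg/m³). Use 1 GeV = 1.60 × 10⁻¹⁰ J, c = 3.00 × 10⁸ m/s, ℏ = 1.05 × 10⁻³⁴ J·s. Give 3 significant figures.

Mass density is [E]/(c²[L]³) = [E]⁴/(ℏ³c⁵).
1 GeV⁴ → 1/(ℏ³c⁵) × (1 GeV in J)⁴ = 2.33 × 10²⁰ kg/m³.
Convert the energy scale: 2.30 × 10⁻³ TeV⁴ = 2.30 × 10⁹ GeV⁴.
Result: 2.30 × 10⁹ × 2.33 × 10²⁰ = 5.36 × 10²⁹ kg/m³.

5.36 × 10²⁹ kg/m³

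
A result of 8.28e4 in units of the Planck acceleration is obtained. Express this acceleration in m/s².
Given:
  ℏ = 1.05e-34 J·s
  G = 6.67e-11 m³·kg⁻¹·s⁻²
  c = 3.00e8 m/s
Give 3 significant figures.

4.63e56 m/s²

One Planck acceleration: a_P = √(c⁷/(ℏG)) = 5.59e51 m/s².
8.28e4 × 5.59e51 m/s² = 4.63e56 m/s²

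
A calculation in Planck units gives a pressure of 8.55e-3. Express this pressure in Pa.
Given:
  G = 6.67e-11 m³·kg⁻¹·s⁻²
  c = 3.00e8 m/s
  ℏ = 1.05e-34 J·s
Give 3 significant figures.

One Planck pressure: p_P = c⁷/(ℏG²) = 4.68e113 Pa.
8.55e-3 × 4.68e113 Pa = 4.00e111 Pa

4.00e111 Pa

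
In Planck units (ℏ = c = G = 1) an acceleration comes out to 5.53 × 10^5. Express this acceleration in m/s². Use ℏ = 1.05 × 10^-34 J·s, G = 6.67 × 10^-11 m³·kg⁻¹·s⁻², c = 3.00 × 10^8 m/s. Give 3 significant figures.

3.09 × 10^57 m/s²

One Planck acceleration: a_P = √(c⁷/(ℏG)) = 5.59 × 10^51 m/s².
5.53 × 10^5 × 5.59 × 10^51 m/s² = 3.09 × 10^57 m/s²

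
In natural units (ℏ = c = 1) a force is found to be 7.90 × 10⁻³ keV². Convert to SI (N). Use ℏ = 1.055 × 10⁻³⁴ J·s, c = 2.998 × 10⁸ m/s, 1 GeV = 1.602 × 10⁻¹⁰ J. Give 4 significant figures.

6.410 × 10⁻⁹ N

Force is [E]/[L] = [E]²/(ℏc); restore (ℏc)⁻¹.
1 GeV² → 1/(ℏc) × (1 GeV in J)² = 8.114 × 10⁵ N.
Convert the energy scale: 7.90 × 10⁻³ keV² = 7.90 × 10⁻¹⁵ GeV².
Result: 7.90 × 10⁻¹⁵ × 8.114 × 10⁵ = 6.410 × 10⁻⁹ N.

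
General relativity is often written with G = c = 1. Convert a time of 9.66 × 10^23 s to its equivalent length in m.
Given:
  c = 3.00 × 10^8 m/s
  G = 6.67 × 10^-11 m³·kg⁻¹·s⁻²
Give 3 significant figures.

2.90 × 10^32 m

Time → length via c.
9.66 × 10^23 s × (c) = 2.90 × 10^32 m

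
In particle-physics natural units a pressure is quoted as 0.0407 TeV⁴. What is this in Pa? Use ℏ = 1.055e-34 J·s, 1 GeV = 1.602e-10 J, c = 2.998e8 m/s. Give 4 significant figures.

8.472e47 Pa

Pressure is [E]/[L]³ = [E]⁴/(ℏc)³.
1 GeV⁴ → 1/(ℏc)³ × (1 GeV in J)⁴ = 2.082e37 Pa.
Convert the energy scale: 0.0407 TeV⁴ = 4.07e10 GeV⁴.
Result: 4.07e10 × 2.082e37 = 8.472e47 Pa.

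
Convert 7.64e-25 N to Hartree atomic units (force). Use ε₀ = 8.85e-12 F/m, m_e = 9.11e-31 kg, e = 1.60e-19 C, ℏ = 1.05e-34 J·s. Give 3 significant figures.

9.17e-18

atomic unit of force: F_au = E_h/a₀ = m_e²e⁶/((4πε₀)³ℏ⁴) = 8.33e-8 N.
7.64e-25 / 8.33e-8 = 9.17e-18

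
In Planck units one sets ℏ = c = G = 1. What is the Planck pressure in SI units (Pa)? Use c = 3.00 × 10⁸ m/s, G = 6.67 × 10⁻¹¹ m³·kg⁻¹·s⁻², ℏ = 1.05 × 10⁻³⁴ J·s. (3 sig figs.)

p_P = c⁷/(ℏG²)
  = 2.19 × 10⁵⁹ / 4.67 × 10⁻⁵⁵
  = 4.68 × 10¹¹³ Pa

4.68 × 10¹¹³ Pa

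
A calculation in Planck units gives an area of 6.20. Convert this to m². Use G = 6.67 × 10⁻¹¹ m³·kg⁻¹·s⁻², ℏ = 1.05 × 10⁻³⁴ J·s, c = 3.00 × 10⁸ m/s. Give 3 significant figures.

1.61 × 10⁻⁶⁹ m²

One Planck area: A_P = ℏG/c³ = 2.59 × 10⁻⁷⁰ m².
6.20 × 2.59 × 10⁻⁷⁰ m² = 1.61 × 10⁻⁶⁹ m²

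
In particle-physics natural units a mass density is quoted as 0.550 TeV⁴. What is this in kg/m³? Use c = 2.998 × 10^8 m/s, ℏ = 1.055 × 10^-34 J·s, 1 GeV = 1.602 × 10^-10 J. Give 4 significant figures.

1.274 × 10^32 kg/m³

Mass density is [E]/(c²[L]³) = [E]⁴/(ℏ³c⁵).
1 GeV⁴ → 1/(ℏ³c⁵) × (1 GeV in J)⁴ = 2.316 × 10^20 kg/m³.
Convert the energy scale: 0.550 TeV⁴ = 5.50 × 10^11 GeV⁴.
Result: 5.50 × 10^11 × 2.316 × 10^20 = 1.274 × 10^32 kg/m³.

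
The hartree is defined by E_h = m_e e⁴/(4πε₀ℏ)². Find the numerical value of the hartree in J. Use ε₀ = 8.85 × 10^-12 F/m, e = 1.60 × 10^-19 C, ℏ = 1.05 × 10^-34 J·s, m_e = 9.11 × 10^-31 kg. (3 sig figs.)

E_h = m_e e⁴/(4πε₀ℏ)²
  = 5.97 × 10^-106 / 1.36 × 10^-88
  = 4.38 × 10^-18 J

4.38 × 10^-18 J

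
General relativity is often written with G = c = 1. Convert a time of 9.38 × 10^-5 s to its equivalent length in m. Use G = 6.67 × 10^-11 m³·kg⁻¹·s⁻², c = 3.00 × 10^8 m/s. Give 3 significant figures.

2.81 × 10^4 m

Time → length via c.
9.38 × 10^-5 s × (c) = 2.81 × 10^4 m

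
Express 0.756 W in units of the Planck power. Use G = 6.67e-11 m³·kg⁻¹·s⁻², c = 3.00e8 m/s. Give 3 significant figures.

Planck power: P_P = c⁵/G = 3.64e52 W.
0.756 / 3.64e52 = 2.08e-53

2.08e-53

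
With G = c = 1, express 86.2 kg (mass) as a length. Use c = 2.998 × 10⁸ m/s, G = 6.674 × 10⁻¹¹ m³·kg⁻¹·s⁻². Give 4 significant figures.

In G = c = 1 units mass has dimensions of length; the conversion factor is G/c².
86.2 kg × (G/c²) = 6.401 × 10⁻²⁶ m

6.401 × 10⁻²⁶ m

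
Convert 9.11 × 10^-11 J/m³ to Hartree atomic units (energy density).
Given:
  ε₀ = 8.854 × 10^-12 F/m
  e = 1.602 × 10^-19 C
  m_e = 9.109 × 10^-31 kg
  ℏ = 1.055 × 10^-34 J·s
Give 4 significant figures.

3.110 × 10^-24

atomic unit of energy density: u_au = E_h/a₀³ = m_e⁴e¹⁰/((4πε₀)⁵ℏ⁸) = 2.929 × 10^13 J/m³.
9.11 × 10^-11 / 2.929 × 10^13 = 3.110 × 10^-24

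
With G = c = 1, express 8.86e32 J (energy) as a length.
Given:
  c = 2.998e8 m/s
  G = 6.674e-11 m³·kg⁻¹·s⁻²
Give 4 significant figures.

7.320e-12 m

Energy → length via G/c⁴.
8.86e32 J × (G/c⁴) = 7.320e-12 m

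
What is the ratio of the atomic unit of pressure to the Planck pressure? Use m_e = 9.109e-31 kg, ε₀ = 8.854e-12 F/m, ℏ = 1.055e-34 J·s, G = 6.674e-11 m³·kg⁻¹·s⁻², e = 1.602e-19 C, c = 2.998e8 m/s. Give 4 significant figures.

atomic unit of pressure: P_au = E_h/a₀³ = m_e⁴e¹⁰/((4πε₀)⁵ℏ⁸) = 2.929e13 Pa
Planck pressure: p_P = c⁷/(ℏG²) = 4.632e113 Pa
ratio = 2.929e13 / 4.632e113 = 6.323e-101

6.323e-101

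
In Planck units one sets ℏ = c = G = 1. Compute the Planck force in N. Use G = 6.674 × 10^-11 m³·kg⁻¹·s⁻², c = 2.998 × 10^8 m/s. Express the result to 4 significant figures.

F_P = c⁴/G
  = 8.078 × 10^33 / 6.674 × 10^-11
  = 1.210 × 10^44 N

1.210 × 10^44 N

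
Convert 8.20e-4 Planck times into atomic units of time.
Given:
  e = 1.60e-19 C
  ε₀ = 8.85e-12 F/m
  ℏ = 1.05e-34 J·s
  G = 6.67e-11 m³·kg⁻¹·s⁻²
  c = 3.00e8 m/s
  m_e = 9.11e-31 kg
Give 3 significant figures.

1.84e-30

Planck time: t_P = √(ℏG/c⁵) = 5.37e-44 s
atomic unit of time: τ_au = (4πε₀)²ℏ³/(m_e e⁴) = 2.40e-17 s
8.20e-4 × 5.37e-44 / 2.40e-17 = 1.84e-30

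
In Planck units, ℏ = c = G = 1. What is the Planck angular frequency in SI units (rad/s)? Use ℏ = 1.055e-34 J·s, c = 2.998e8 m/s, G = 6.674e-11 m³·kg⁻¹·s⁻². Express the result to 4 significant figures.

1.855e43 rad/s

Dimensional analysis gives ω_P = √(c⁵/(ℏG)).
  = √(3.440e86)
  = 1.855e43 rad/s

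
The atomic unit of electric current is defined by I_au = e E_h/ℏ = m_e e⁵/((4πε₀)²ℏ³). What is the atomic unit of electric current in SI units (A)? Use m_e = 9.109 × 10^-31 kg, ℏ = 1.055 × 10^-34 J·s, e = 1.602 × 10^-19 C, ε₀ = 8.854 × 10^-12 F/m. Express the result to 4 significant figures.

I_au = e E_h/ℏ = m_e e⁵/((4πε₀)²ℏ³)
E_h = 4.354 × 10^-18 J
e·E_h/ℏ = 6.612 × 10^-3 A

6.612 × 10^-3 A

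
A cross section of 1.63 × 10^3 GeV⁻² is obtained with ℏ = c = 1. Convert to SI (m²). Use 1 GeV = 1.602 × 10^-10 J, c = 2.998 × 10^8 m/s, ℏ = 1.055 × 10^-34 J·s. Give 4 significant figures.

Area is [L]² = [E]⁻²·(ℏc)²; restore (ℏc)².
1 GeV⁻² → (ℏc)² × (1 GeV in J)⁻² = 3.898 × 10^-32 m².
Result: 1.63 × 10^3 × 3.898 × 10^-32 = 6.354 × 10^-29 m².

6.354 × 10^-29 m²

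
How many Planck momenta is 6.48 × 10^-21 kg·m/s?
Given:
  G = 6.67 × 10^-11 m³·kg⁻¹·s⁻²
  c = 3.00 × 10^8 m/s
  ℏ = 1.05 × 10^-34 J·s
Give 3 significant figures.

Planck momentum: p_P = √(ℏc³/G) = 6.52 kg·m/s.
6.48 × 10^-21 / 6.52 = 9.94 × 10^-22

9.94 × 10^-22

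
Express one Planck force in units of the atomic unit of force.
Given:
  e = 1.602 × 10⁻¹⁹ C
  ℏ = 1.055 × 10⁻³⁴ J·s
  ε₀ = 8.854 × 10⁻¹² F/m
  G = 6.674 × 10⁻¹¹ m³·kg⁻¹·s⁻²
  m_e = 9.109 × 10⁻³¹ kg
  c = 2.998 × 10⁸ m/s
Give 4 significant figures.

Planck force: F_P = c⁴/G = 1.210 × 10⁴⁴ N
atomic unit of force: F_au = E_h/a₀ = m_e²e⁶/((4πε₀)³ℏ⁴) = 8.220 × 10⁻⁸ N
ratio = 1.210 × 10⁴⁴ / 8.220 × 10⁻⁸ = 1.473 × 10⁵¹

1.473 × 10⁵¹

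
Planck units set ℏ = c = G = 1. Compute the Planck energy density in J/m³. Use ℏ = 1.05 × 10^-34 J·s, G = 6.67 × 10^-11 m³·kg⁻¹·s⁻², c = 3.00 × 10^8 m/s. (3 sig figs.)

4.68 × 10^113 J/m³

From ℏ = c = G = 1 the energy density scale is u_P = c⁷/(ℏG²).
  = 2.19 × 10^59 / 4.67 × 10^-55
  = 4.68 × 10^113 J/m³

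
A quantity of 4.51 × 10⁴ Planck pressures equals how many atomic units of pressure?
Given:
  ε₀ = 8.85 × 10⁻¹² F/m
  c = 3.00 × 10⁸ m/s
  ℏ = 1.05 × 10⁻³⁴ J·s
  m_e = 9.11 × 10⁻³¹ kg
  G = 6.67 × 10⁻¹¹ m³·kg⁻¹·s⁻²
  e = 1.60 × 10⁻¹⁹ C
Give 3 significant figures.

Planck pressure: p_P = c⁷/(ℏG²) = 4.68 × 10¹¹³ Pa
atomic unit of pressure: P_au = E_h/a₀³ = m_e⁴e¹⁰/((4πε₀)⁵ℏ⁸) = 3.01 × 10¹³ Pa
4.51 × 10⁴ × 4.68 × 10¹¹³ / 3.01 × 10¹³ = 7.01 × 10¹⁰⁴

7.01 × 10¹⁰⁴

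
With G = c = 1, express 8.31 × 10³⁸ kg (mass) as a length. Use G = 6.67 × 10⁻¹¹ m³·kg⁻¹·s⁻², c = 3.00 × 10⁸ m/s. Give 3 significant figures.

6.16 × 10¹¹ m

In G = c = 1 units mass has dimensions of length; the conversion factor is G/c².
8.31 × 10³⁸ kg × (G/c²) = 6.16 × 10¹¹ m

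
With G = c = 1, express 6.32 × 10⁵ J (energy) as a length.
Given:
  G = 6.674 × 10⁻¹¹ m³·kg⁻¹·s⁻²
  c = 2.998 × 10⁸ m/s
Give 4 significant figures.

5.221 × 10⁻³⁹ m

Energy → length via G/c⁴.
6.32 × 10⁵ J × (G/c⁴) = 5.221 × 10⁻³⁹ m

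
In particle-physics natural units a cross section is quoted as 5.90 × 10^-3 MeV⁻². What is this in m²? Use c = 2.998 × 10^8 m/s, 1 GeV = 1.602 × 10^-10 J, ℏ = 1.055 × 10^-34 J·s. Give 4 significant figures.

Area is [L]² = [E]⁻²·(ℏc)²; restore (ℏc)².
1 GeV⁻² → (ℏc)² × (1 GeV in J)⁻² = 3.898 × 10^-32 m².
Convert the energy scale: 5.90 × 10^-3 MeV⁻² = 5.90 × 10^3 GeV⁻².
Result: 5.90 × 10^3 × 3.898 × 10^-32 = 2.300 × 10^-28 m².

2.300 × 10^-28 m²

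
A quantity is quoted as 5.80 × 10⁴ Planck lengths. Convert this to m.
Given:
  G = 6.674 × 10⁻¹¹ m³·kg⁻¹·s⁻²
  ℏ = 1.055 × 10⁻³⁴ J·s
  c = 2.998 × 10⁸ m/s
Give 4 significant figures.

One Planck length: ℓ_P = √(ℏG/c³) = 1.616 × 10⁻³⁵ m.
5.80 × 10⁴ × 1.616 × 10⁻³⁵ m = 9.376 × 10⁻³¹ m

9.376 × 10⁻³¹ m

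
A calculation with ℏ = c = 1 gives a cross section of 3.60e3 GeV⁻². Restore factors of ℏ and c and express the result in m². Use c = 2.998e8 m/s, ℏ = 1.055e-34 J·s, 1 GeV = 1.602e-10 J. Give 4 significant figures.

Area is [L]² = [E]⁻²·(ℏc)²; restore (ℏc)².
1 GeV⁻² → (ℏc)² × (1 GeV in J)⁻² = 3.898e-32 m².
Result: 3.60e3 × 3.898e-32 = 1.403e-28 m².

1.403e-28 m²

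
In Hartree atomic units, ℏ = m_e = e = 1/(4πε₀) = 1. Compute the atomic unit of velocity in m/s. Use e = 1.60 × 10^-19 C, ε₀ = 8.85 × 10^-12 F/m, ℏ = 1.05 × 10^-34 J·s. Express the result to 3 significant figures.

From ℏ = m_e = e = 1/(4πε₀) = 1 the velocity scale is v_au = e²/(4πε₀ℏ).
  = 2.56 × 10^-38 / 1.17 × 10^-44
  = 2.19 × 10^6 m/s

2.19 × 10^6 m/s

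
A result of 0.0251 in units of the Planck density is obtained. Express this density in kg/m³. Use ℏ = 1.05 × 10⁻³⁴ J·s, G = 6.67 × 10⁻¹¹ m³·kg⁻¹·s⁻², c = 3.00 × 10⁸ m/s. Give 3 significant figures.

One Planck density: ρ_P = c⁵/(ℏG²) = 5.20 × 10⁹⁶ kg/m³.
0.0251 × 5.20 × 10⁹⁶ kg/m³ = 1.31 × 10⁹⁵ kg/m³

1.31 × 10⁹⁵ kg/m³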